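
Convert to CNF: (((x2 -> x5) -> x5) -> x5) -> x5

x2 | x5

(((x2 -> x5) -> x5) -> x5) -> x5
⇔ ~(((x2 -> x5) -> x5) -> x5) | x5   [eliminate ->]
⇔ ~(~((x2 -> x5) -> x5) | x5) | x5   [eliminate ->]
⇔ ~(~(~(x2 -> x5) | x5) | x5) | x5   [eliminate ->]
⇔ ~(~(~(~x2 | x5) | x5) | x5) | x5   [eliminate ->]
⇔ (~~(~(~x2 | x5) | x5) & ~x5) | x5   [De Morgan]
⇔ ((~(~x2 | x5) | x5) & ~x5) | x5   [double negation]
⇔ (((~~x2 & ~x5) | x5) & ~x5) | x5   [De Morgan]
⇔ (((x2 & ~x5) | x5) & ~x5) | x5   [double negation]
⇔ (x2 | x5 | x5) & (~x5 | x5 | x5) & (~x5 | x5)   [distribute | over &]
⇔ x2 | x5   [simplify]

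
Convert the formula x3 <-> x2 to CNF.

(~x3 | x2) & (~x2 | x3)

x3 <-> x2
≡ (x3 -> x2) & (x2 -> x3)   [eliminate <->]
≡ (~x3 | x2) & (x2 -> x3)   [eliminate ->]
≡ (~x3 | x2) & (~x2 | x3)   [eliminate ->]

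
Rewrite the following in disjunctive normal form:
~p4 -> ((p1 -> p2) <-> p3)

~p4 -> ((p1 -> p2) <-> p3)
= ~~p4 | ((p1 -> p2) <-> p3)   [eliminate ->]
= ~~p4 | (((p1 -> p2) -> p3) & (p3 -> (p1 -> p2)))   [eliminate <->]
= ~~p4 | ((~(p1 -> p2) | p3) & (p3 -> (p1 -> p2)))   [eliminate ->]
= ~~p4 | ((~(~p1 | p2) | p3) & (p3 -> (p1 -> p2)))   [eliminate ->]
= ~~p4 | ((~(~p1 | p2) | p3) & (~p3 | (p1 -> p2)))   [eliminate ->]
= ~~p4 | ((~(~p1 | p2) | p3) & (~p3 | ~p1 | p2))   [eliminate ->]
= p4 | ((~(~p1 | p2) | p3) & (~p3 | ~p1 | p2))   [double negation]
= p4 | (((~~p1 & ~p2) | p3) & (~p3 | ~p1 | p2))   [De Morgan]
= p4 | (((p1 & ~p2) | p3) & (~p3 | ~p1 | p2))   [double negation]
= p4 | (p1 & ~p2 & ~p3) | (p1 & ~p2 & ~p1) | (p1 & ~p2 & p2) | (p3 & ~p3) | (p3 & ~p1) | (p3 & p2)   [distribute & over |]
= p4 | (p1 & ~p2 & ~p3) | (p3 & ~p1) | (p3 & p2)   [simplify]

p4 | (p1 & ~p2 & ~p3) | (p3 & ~p1) | (p3 & p2)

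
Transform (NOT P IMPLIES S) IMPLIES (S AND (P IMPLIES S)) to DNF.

(NOT P IMPLIES S) IMPLIES (S AND (P IMPLIES S))
⇔ NOT (NOT P IMPLIES S) OR (S AND (P IMPLIES S))   [eliminate IMPLIES]
⇔ NOT (NOT NOT P OR S) OR (S AND (P IMPLIES S))   [eliminate IMPLIES]
⇔ NOT (NOT NOT P OR S) OR (S AND (NOT P OR S))   [eliminate IMPLIES]
⇔ (NOT NOT NOT P AND NOT S) OR (S AND (NOT P OR S))   [De Morgan]
⇔ (NOT P AND NOT S) OR (S AND (NOT P OR S))   [double negation]
⇔ (NOT P AND NOT S) OR (S AND NOT P) OR (S AND S)   [distribute AND over OR]
⇔ (NOT P AND NOT S) OR S   [simplify]

(NOT P AND NOT S) OR S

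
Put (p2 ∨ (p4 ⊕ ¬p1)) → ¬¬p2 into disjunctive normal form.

(p2 ∨ (p4 ⊕ ¬p1)) → ¬¬p2
⇔ ¬(p2 ∨ (p4 ⊕ ¬p1)) ∨ ¬¬p2   (eliminate →)
⇔ ¬(p2 ∨ (p4 ∧ ¬¬p1) ∨ (¬p4 ∧ ¬p1)) ∨ ¬¬p2   (expand ⊕)
⇔ (¬p2 ∧ ¬(p4 ∧ ¬¬p1) ∧ ¬(¬p4 ∧ ¬p1)) ∨ ¬¬p2   (De Morgan)
⇔ (¬p2 ∧ (¬p4 ∨ ¬¬¬p1) ∧ ¬(¬p4 ∧ ¬p1)) ∨ ¬¬p2   (De Morgan)
⇔ (¬p2 ∧ (¬p4 ∨ ¬p1) ∧ ¬(¬p4 ∧ ¬p1)) ∨ ¬¬p2   (double negation)
⇔ (¬p2 ∧ (¬p4 ∨ ¬p1) ∧ (¬¬p4 ∨ ¬¬p1)) ∨ ¬¬p2   (De Morgan)
⇔ (¬p2 ∧ (¬p4 ∨ ¬p1) ∧ (p4 ∨ ¬¬p1)) ∨ ¬¬p2   (double negation)
⇔ (¬p2 ∧ (¬p4 ∨ ¬p1) ∧ (p4 ∨ p1)) ∨ ¬¬p2   (double negation)
⇔ (¬p2 ∧ (¬p4 ∨ ¬p1) ∧ (p4 ∨ p1)) ∨ p2   (double negation)
⇔ (¬p2 ∧ ¬p4 ∧ p4) ∨ (¬p2 ∧ ¬p4 ∧ p1) ∨ (¬p2 ∧ ¬p1 ∧ p4) ∨ (¬p2 ∧ ¬p1 ∧ p1) ∨ p2   (distribute ∧ over ∨)
⇔ (¬p2 ∧ ¬p4 ∧ p1) ∨ (¬p2 ∧ ¬p1 ∧ p4) ∨ p2   (simplify)

(¬p2 ∧ ¬p4 ∧ p1) ∨ (¬p2 ∧ ¬p1 ∧ p4) ∨ p2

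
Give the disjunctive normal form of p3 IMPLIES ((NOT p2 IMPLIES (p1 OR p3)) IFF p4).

p3 IMPLIES ((NOT p2 IMPLIES (p1 OR p3)) IFF p4)
≡ NOT p3 OR ((NOT p2 IMPLIES (p1 OR p3)) IFF p4)   (eliminate IMPLIES)
≡ NOT p3 OR (((NOT p2 IMPLIES (p1 OR p3)) IMPLIES p4) AND (p4 IMPLIES (NOT p2 IMPLIES (p1 OR p3))))   (eliminate IFF)
≡ NOT p3 OR ((NOT (NOT p2 IMPLIES (p1 OR p3)) OR p4) AND (p4 IMPLIES (NOT p2 IMPLIES (p1 OR p3))))   (eliminate IMPLIES)
≡ NOT p3 OR ((NOT (NOT NOT p2 OR p1 OR p3) OR p4) AND (p4 IMPLIES (NOT p2 IMPLIES (p1 OR p3))))   (eliminate IMPLIES)
≡ NOT p3 OR ((NOT (NOT NOT p2 OR p1 OR p3) OR p4) AND (NOT p4 OR (NOT p2 IMPLIES (p1 OR p3))))   (eliminate IMPLIES)
≡ NOT p3 OR ((NOT (NOT NOT p2 OR p1 OR p3) OR p4) AND (NOT p4 OR NOT NOT p2 OR p1 OR p3))   (eliminate IMPLIES)
≡ NOT p3 OR (((NOT NOT NOT p2 AND NOT p1 AND NOT p3) OR p4) AND (NOT p4 OR NOT NOT p2 OR p1 OR p3))   (De Morgan)
≡ NOT p3 OR (((NOT p2 AND NOT p1 AND NOT p3) OR p4) AND (NOT p4 OR NOT NOT p2 OR p1 OR p3))   (double negation)
≡ NOT p3 OR (((NOT p2 AND NOT p1 AND NOT p3) OR p4) AND (NOT p4 OR p2 OR p1 OR p3))   (double negation)
≡ NOT p3 OR (NOT p2 AND NOT p1 AND NOT p3 AND NOT p4) OR (NOT p2 AND NOT p1 AND NOT p3 AND p2) OR (NOT p2 AND NOT p1 AND NOT p3 AND p1) OR (NOT p2 AND NOT p1 AND NOT p3 AND p3) OR (p4 AND NOT p4) OR (p4 AND p2) OR (p4 AND p1) OR (p4 AND p3)   (distribute AND over OR)
≡ NOT p3 OR (p4 AND p2) OR (p4 AND p1) OR (p4 AND p3)   (simplify)

NOT p3 OR (p4 AND p2) OR (p4 AND p1) OR (p4 AND p3)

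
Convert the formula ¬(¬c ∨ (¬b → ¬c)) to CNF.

c ∧ ¬b

¬(¬c ∨ (¬b → ¬c))
⇔ ¬(¬c ∨ ¬¬b ∨ ¬c)   — eliminate →
⇔ ¬¬c ∧ ¬¬¬b ∧ ¬¬c   — De Morgan
⇔ c ∧ ¬¬¬b ∧ ¬¬c   — double negation
⇔ c ∧ ¬b ∧ ¬¬c   — double negation
⇔ c ∧ ¬b ∧ c   — double negation
⇔ c ∧ ¬b   — simplify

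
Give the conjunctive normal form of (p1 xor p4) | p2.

(p1 | p4 | p2) & (~p1 | ~p4 | p2)

(p1 xor p4) | p2
= ((p1 | p4) & ~(p1 & p4)) | p2   (expand xor)
= ((p1 | p4) & (~p1 | ~p4)) | p2   (De Morgan)
= (p1 | p4 | p2) & (~p1 | ~p4 | p2)   (distribute | over &)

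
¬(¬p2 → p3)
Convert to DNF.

¬(¬p2 → p3)
⇔ ¬(¬¬p2 ∨ p3)   [eliminate →]
⇔ ¬¬¬p2 ∧ ¬p3   [De Morgan]
⇔ ¬p2 ∧ ¬p3   [double negation]

¬p2 ∧ ¬p3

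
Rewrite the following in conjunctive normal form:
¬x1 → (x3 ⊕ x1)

x1 ∨ x3

¬x1 → (x3 ⊕ x1)
⇔ ¬¬x1 ∨ (x3 ⊕ x1)   [eliminate →]
⇔ ¬¬x1 ∨ ((x3 ∨ x1) ∧ ¬(x3 ∧ x1))   [expand ⊕]
⇔ x1 ∨ ((x3 ∨ x1) ∧ ¬(x3 ∧ x1))   [double negation]
⇔ x1 ∨ ((x3 ∨ x1) ∧ (¬x3 ∨ ¬x1))   [De Morgan]
⇔ (x1 ∨ x3 ∨ x1) ∧ (x1 ∨ ¬x3 ∨ ¬x1)   [distribute ∨ over ∧]
⇔ x1 ∨ x3   [simplify]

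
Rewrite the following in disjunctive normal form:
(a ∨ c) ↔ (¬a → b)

(a ∨ c) ↔ (¬a → b)
⇔ ((a ∨ c) → (¬a → b)) ∧ ((¬a → b) → (a ∨ c))
⇔ (¬(a ∨ c) ∨ (¬a → b)) ∧ ((¬a → b) → (a ∨ c))
⇔ (¬(a ∨ c) ∨ ¬¬a ∨ b) ∧ ((¬a → b) → (a ∨ c))
⇔ (¬(a ∨ c) ∨ ¬¬a ∨ b) ∧ (¬(¬a → b) ∨ a ∨ c)
⇔ (¬(a ∨ c) ∨ ¬¬a ∨ b) ∧ (¬(¬¬a ∨ b) ∨ a ∨ c)
⇔ ((¬a ∧ ¬c) ∨ ¬¬a ∨ b) ∧ (¬(¬¬a ∨ b) ∨ a ∨ c)
⇔ ((¬a ∧ ¬c) ∨ a ∨ b) ∧ (¬(¬¬a ∨ b) ∨ a ∨ c)
⇔ ((¬a ∧ ¬c) ∨ a ∨ b) ∧ ((¬¬¬a ∧ ¬b) ∨ a ∨ c)
⇔ ((¬a ∧ ¬c) ∨ a ∨ b) ∧ ((¬a ∧ ¬b) ∨ a ∨ c)
⇔ (¬a ∧ ¬c ∧ ¬a ∧ ¬b) ∨ (¬a ∧ ¬c ∧ a) ∨ (¬a ∧ ¬c ∧ c) ∨ (a ∧ ¬a ∧ ¬b) ∨ (a ∧ a) ∨ (a ∧ c) ∨ (b ∧ ¬a ∧ ¬b) ∨ (b ∧ a) ∨ (b ∧ c)
⇔ (¬a ∧ ¬c ∧ ¬b) ∨ a ∨ (b ∧ c)

(¬a ∧ ¬c ∧ ¬b) ∨ a ∨ (b ∧ c)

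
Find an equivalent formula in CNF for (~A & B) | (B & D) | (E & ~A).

(~A | B) & (~A | D) & (B | E)

(~A & B) | (B & D) | (E & ~A)
⇔ (~A | B | E) & (~A | B | ~A) & (~A | D | E) & (~A | D | ~A) & (B | B | E) & (B | B | ~A) & (B | D | E) & (B | D | ~A)   [distribute | over &]
⇔ (~A | B) & (~A | D) & (B | E)   [simplify]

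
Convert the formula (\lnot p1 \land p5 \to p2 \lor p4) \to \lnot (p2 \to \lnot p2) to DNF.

\lnot p1 \land p5 \land \lnot p2 \land \lnot p4 \lor p2

(\lnot p1 \land p5 \to p2 \lor p4) \to \lnot (p2 \to \lnot p2)
≡ \lnot (\lnot p1 \land p5 \to p2 \lor p4) \lor \lnot (p2 \to \lnot p2)   — eliminate \to
≡ \lnot (\lnot (\lnot p1 \land p5) \lor p2 \lor p4) \lor \lnot (p2 \to \lnot p2)   — eliminate \to
≡ \lnot (\lnot (\lnot p1 \land p5) \lor p2 \lor p4) \lor \lnot (\lnot p2 \lor \lnot p2)   — eliminate \to
≡ \lnot \lnot (\lnot p1 \land p5) \land \lnot p2 \land \lnot p4 \lor \lnot (\lnot p2 \lor \lnot p2)   — De Morgan
≡ \lnot p1 \land p5 \land \lnot p2 \land \lnot p4 \lor \lnot (\lnot p2 \lor \lnot p2)   — double negation
≡ \lnot p1 \land p5 \land \lnot p2 \land \lnot p4 \lor \lnot \lnot p2 \land \lnot \lnot p2   — De Morgan
≡ \lnot p1 \land p5 \land \lnot p2 \land \lnot p4 \lor p2 \land \lnot \lnot p2   — double negation
≡ \lnot p1 \land p5 \land \lnot p2 \land \lnot p4 \lor p2 \land p2   — double negation
≡ \lnot p1 \land p5 \land \lnot p2 \land \lnot p4 \lor p2   — simplify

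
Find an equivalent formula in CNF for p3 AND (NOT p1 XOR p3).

p3 AND (NOT p1 XOR p3)
≡ p3 AND (NOT p1 OR p3) AND NOT (NOT p1 AND p3)   [expand XOR]
≡ p3 AND (NOT p1 OR p3) AND (NOT NOT p1 OR NOT p3)   [De Morgan]
≡ p3 AND (NOT p1 OR p3) AND (p1 OR NOT p3)   [double negation]
≡ p3 AND (p1 OR NOT p3)   [simplify]

p3 AND (p1 OR NOT p3)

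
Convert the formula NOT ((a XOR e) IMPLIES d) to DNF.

(a AND NOT e AND NOT d) OR (NOT a AND e AND NOT d)

NOT ((a XOR e) IMPLIES d)
≡ NOT (NOT (a XOR e) OR d)   [eliminate IMPLIES]
≡ NOT (NOT ((a AND NOT e) OR (NOT a AND e)) OR d)   [expand XOR]
≡ NOT NOT ((a AND NOT e) OR (NOT a AND e)) AND NOT d   [De Morgan]
≡ ((a AND NOT e) OR (NOT a AND e)) AND NOT d   [double negation]
≡ (a AND NOT e AND NOT d) OR (NOT a AND e AND NOT d)   [distribute AND over OR]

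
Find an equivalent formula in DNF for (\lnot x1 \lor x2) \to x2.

(\lnot x1 \lor x2) \to x2
≡ \lnot (\lnot x1 \lor x2) \lor x2   — eliminate \to
≡ (\lnot \lnot x1 \land \lnot x2) \lor x2   — De Morgan
≡ (x1 \land \lnot x2) \lor x2   — double negation

(x1 \land \lnot x2) \lor x2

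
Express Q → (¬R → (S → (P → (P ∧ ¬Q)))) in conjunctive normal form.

¬Q ∨ R ∨ ¬S ∨ ¬P

Q → (¬R → (S → (P → (P ∧ ¬Q))))
≡ ¬Q ∨ (¬R → (S → (P → (P ∧ ¬Q))))   — eliminate →
≡ ¬Q ∨ ¬¬R ∨ (S → (P → (P ∧ ¬Q)))   — eliminate →
≡ ¬Q ∨ ¬¬R ∨ ¬S ∨ (P → (P ∧ ¬Q))   — eliminate →
≡ ¬Q ∨ ¬¬R ∨ ¬S ∨ ¬P ∨ (P ∧ ¬Q)   — eliminate →
≡ ¬Q ∨ R ∨ ¬S ∨ ¬P ∨ (P ∧ ¬Q)   — double negation
≡ (¬Q ∨ R ∨ ¬S ∨ ¬P ∨ P) ∧ (¬Q ∨ R ∨ ¬S ∨ ¬P ∨ ¬Q)   — distribute ∨ over ∧
≡ ¬Q ∨ R ∨ ¬S ∨ ¬P   — simplify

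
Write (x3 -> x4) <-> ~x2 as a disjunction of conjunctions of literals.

(x3 -> x4) <-> ~x2
⇔ ((x3 -> x4) -> ~x2) & (~x2 -> (x3 -> x4))   (eliminate <->)
⇔ (~(x3 -> x4) | ~x2) & (~x2 -> (x3 -> x4))   (eliminate ->)
⇔ (~(~x3 | x4) | ~x2) & (~x2 -> (x3 -> x4))   (eliminate ->)
⇔ (~(~x3 | x4) | ~x2) & (~~x2 | (x3 -> x4))   (eliminate ->)
⇔ (~(~x3 | x4) | ~x2) & (~~x2 | ~x3 | x4)   (eliminate ->)
⇔ ((~~x3 & ~x4) | ~x2) & (~~x2 | ~x3 | x4)   (De Morgan)
⇔ ((x3 & ~x4) | ~x2) & (~~x2 | ~x3 | x4)   (double negation)
⇔ ((x3 & ~x4) | ~x2) & (x2 | ~x3 | x4)   (double negation)
⇔ (x3 & ~x4 & x2) | (x3 & ~x4 & ~x3) | (x3 & ~x4 & x4) | (~x2 & x2) | (~x2 & ~x3) | (~x2 & x4)   (distribute & over |)
⇔ (x3 & ~x4 & x2) | (~x2 & ~x3) | (~x2 & x4)   (simplify)

(x3 & ~x4 & x2) | (~x2 & ~x3) | (~x2 & x4)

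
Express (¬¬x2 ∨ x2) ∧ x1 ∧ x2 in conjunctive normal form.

(¬¬x2 ∨ x2) ∧ x1 ∧ x2
≡ (x2 ∨ x2) ∧ x1 ∧ x2   [double negation]
≡ x2 ∧ x1   [simplify]

x2 ∧ x1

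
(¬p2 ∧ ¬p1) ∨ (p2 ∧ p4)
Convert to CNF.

(¬p2 ∨ p4) ∧ (¬p1 ∨ p2) ∧ (¬p1 ∨ p4)

(¬p2 ∧ ¬p1) ∨ (p2 ∧ p4)
≡ (¬p2 ∨ p2) ∧ (¬p2 ∨ p4) ∧ (¬p1 ∨ p2) ∧ (¬p1 ∨ p4)   [distribute ∨ over ∧]
≡ (¬p2 ∨ p4) ∧ (¬p1 ∨ p2) ∧ (¬p1 ∨ p4)   [simplify]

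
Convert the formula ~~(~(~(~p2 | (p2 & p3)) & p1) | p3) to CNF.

~~(~(~(~p2 | (p2 & p3)) & p1) | p3)
≡ ~(~(~p2 | (p2 & p3)) & p1) | p3
≡ ~~(~p2 | (p2 & p3)) | ~p1 | p3
≡ ~p2 | (p2 & p3) | ~p1 | p3
≡ (~p2 | p2 | ~p1 | p3) & (~p2 | p3 | ~p1 | p3)
≡ ~p2 | p3 | ~p1

~p2 | p3 | ~p1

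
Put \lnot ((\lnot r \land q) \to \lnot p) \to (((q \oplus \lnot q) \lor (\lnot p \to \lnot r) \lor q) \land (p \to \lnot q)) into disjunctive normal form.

\lnot ((\lnot r \land q) \to \lnot p) \to (((q \oplus \lnot q) \lor (\lnot p \to \lnot r) \lor q) \land (p \to \lnot q))
≡ \lnot \lnot ((\lnot r \land q) \to \lnot p) \lor (((q \oplus \lnot q) \lor (\lnot p \to \lnot r) \lor q) \land (p \to \lnot q))   (eliminate \to)
≡ \lnot \lnot (\lnot (\lnot r \land q) \lor \lnot p) \lor (((q \oplus \lnot q) \lor (\lnot p \to \lnot r) \lor q) \land (p \to \lnot q))   (eliminate \to)
≡ \lnot \lnot (\lnot (\lnot r \land q) \lor \lnot p) \lor (((q \land \lnot \lnot q) \lor (\lnot q \land \lnot q) \lor (\lnot p \to \lnot r) \lor q) \land (p \to \lnot q))   (expand \oplus)
≡ \lnot \lnot (\lnot (\lnot r \land q) \lor \lnot p) \lor (((q \land \lnot \lnot q) \lor (\lnot q \land \lnot q) \lor \lnot \lnot p \lor \lnot r \lor q) \land (p \to \lnot q))   (eliminate \to)
≡ \lnot \lnot (\lnot (\lnot r \land q) \lor \lnot p) \lor (((q \land \lnot \lnot q) \lor (\lnot q \land \lnot q) \lor \lnot \lnot p \lor \lnot r \lor q) \land (\lnot p \lor \lnot q))   (eliminate \to)
≡ \lnot (\lnot r \land q) \lor \lnot p \lor (((q \land \lnot \lnot q) \lor (\lnot q \land \lnot q) \lor \lnot \lnot p \lor \lnot r \lor q) \land (\lnot p \lor \lnot q))   (double negation)
≡ \lnot \lnot r \lor \lnot q \lor \lnot p \lor (((q \land \lnot \lnot q) \lor (\lnot q \land \lnot q) \lor \lnot \lnot p \lor \lnot r \lor q) \land (\lnot p \lor \lnot q))   (De Morgan)
≡ r \lor \lnot q \lor \lnot p \lor (((q \land \lnot \lnot q) \lor (\lnot q \land \lnot q) \lor \lnot \lnot p \lor \lnot r \lor q) \land (\lnot p \lor \lnot q))   (double negation)
≡ r \lor \lnot q \lor \lnot p \lor (((q \land q) \lor (\lnot q \land \lnot q) \lor \lnot \lnot p \lor \lnot r \lor q) \land (\lnot p \lor \lnot q))   (double negation)
≡ r \lor \lnot q \lor \lnot p \lor (((q \land q) \lor (\lnot q \land \lnot q) \lor p \lor \lnot r \lor q) \land (\lnot p \lor \lnot q))   (double negation)
≡ r \lor \lnot q \lor \lnot p \lor (q \land q \land \lnot p) \lor (q \land q \land \lnot q) \lor (\lnot q \land \lnot q \land \lnot p) \lor (\lnot q \land \lnot q \land \lnot q) \lor (p \land \lnot p) \lor (p \land \lnot q) \lor (\lnot r \land \lnot p) \lor (\lnot r \land \lnot q) \lor (q \land \lnot p) \lor (q \land \lnot q)   (distribute \land over \lor)
≡ r \lor \lnot q \lor \lnot p   (simplify)

r \lor \lnot q \lor \lnot p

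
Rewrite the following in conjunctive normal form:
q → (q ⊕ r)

q → (q ⊕ r)
= ¬q ∨ (q ⊕ r)   [eliminate →]
= ¬q ∨ ((q ∨ r) ∧ ¬(q ∧ r))   [expand ⊕]
= ¬q ∨ ((q ∨ r) ∧ (¬q ∨ ¬r))   [De Morgan]
= (¬q ∨ q ∨ r) ∧ (¬q ∨ ¬q ∨ ¬r)   [distribute ∨ over ∧]
= ¬q ∨ ¬r   [simplify]

¬q ∨ ¬r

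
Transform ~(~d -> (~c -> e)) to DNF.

~(~d -> (~c -> e))
= ~(~~d | (~c -> e))   [eliminate ->]
= ~(~~d | ~~c | e)   [eliminate ->]
= ~~~d & ~~~c & ~e   [De Morgan]
= ~d & ~~~c & ~e   [double negation]
= ~d & ~c & ~e   [double negation]

~d & ~c & ~e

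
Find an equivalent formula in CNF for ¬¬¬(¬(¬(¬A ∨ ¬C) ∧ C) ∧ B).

¬¬¬(¬(¬(¬A ∨ ¬C) ∧ C) ∧ B)
≡ ¬(¬(¬(¬A ∨ ¬C) ∧ C) ∧ B)   (double negation)
≡ ¬¬(¬(¬A ∨ ¬C) ∧ C) ∨ ¬B   (De Morgan)
≡ (¬(¬A ∨ ¬C) ∧ C) ∨ ¬B   (double negation)
≡ (¬¬A ∧ ¬¬C ∧ C) ∨ ¬B   (De Morgan)
≡ (A ∧ ¬¬C ∧ C) ∨ ¬B   (double negation)
≡ (A ∧ C ∧ C) ∨ ¬B   (double negation)
≡ (A ∨ ¬B) ∧ (C ∨ ¬B) ∧ (C ∨ ¬B)   (distribute ∨ over ∧)
≡ (A ∨ ¬B) ∧ (C ∨ ¬B)   (simplify)

(A ∨ ¬B) ∧ (C ∨ ¬B)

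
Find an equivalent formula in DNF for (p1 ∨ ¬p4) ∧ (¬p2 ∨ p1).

p1 ∨ (¬p4 ∧ ¬p2)

(p1 ∨ ¬p4) ∧ (¬p2 ∨ p1)
≡ (p1 ∧ ¬p2) ∨ (p1 ∧ p1) ∨ (¬p4 ∧ ¬p2) ∨ (¬p4 ∧ p1)   — distribute ∧ over ∨
≡ p1 ∨ (¬p4 ∧ ¬p2)   — simplify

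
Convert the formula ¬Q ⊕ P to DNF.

(¬Q ∧ ¬P) ∨ (Q ∧ P)

¬Q ⊕ P
≡ (¬Q ∧ ¬P) ∨ (¬¬Q ∧ P)   [expand ⊕]
≡ (¬Q ∧ ¬P) ∨ (Q ∧ P)   [double negation]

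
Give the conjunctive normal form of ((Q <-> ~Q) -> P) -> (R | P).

(~Q | R | P) & (Q | R | P)

((Q <-> ~Q) -> P) -> (R | P)
≡ ~((Q <-> ~Q) -> P) | R | P   [eliminate ->]
≡ ~(~(Q <-> ~Q) | P) | R | P   [eliminate ->]
≡ ~(~((Q -> ~Q) & (~Q -> Q)) | P) | R | P   [eliminate <->]
≡ ~(~((~Q | ~Q) & (~Q -> Q)) | P) | R | P   [eliminate ->]
≡ ~(~((~Q | ~Q) & (~~Q | Q)) | P) | R | P   [eliminate ->]
≡ (~~((~Q | ~Q) & (~~Q | Q)) & ~P) | R | P   [De Morgan]
≡ ((~Q | ~Q) & (~~Q | Q) & ~P) | R | P   [double negation]
≡ ((~Q | ~Q) & (Q | Q) & ~P) | R | P   [double negation]
≡ (~Q | ~Q | R | P) & (Q | Q | R | P) & (~P | R | P)   [distribute | over &]
≡ (~Q | R | P) & (Q | R | P)   [simplify]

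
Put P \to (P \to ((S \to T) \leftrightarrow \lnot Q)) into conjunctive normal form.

(\lnot P \lor S \lor \lnot Q) \land (\lnot P \lor \lnot T \lor \lnot Q) \land (\lnot P \lor Q \lor \lnot S \lor T)

P \to (P \to ((S \to T) \leftrightarrow \lnot Q))
≡ \lnot P \lor (P \to ((S \to T) \leftrightarrow \lnot Q))
≡ \lnot P \lor \lnot P \lor ((S \to T) \leftrightarrow \lnot Q)
≡ \lnot P \lor \lnot P \lor (((S \to T) \to \lnot Q) \land (\lnot Q \to (S \to T)))
≡ \lnot P \lor \lnot P \lor ((\lnot (S \to T) \lor \lnot Q) \land (\lnot Q \to (S \to T)))
≡ \lnot P \lor \lnot P \lor ((\lnot (\lnot S \lor T) \lor \lnot Q) \land (\lnot Q \to (S \to T)))
≡ \lnot P \lor \lnot P \lor ((\lnot (\lnot S \lor T) \lor \lnot Q) \land (\lnot \lnot Q \lor (S \to T)))
≡ \lnot P \lor \lnot P \lor ((\lnot (\lnot S \lor T) \lor \lnot Q) \land (\lnot \lnot Q \lor \lnot S \lor T))
≡ \lnot P \lor \lnot P \lor (((\lnot \lnot S \land \lnot T) \lor \lnot Q) \land (\lnot \lnot Q \lor \lnot S \lor T))
≡ \lnot P \lor \lnot P \lor (((S \land \lnot T) \lor \lnot Q) \land (\lnot \lnot Q \lor \lnot S \lor T))
≡ \lnot P \lor \lnot P \lor (((S \land \lnot T) \lor \lnot Q) \land (Q \lor \lnot S \lor T))
≡ (\lnot P \lor \lnot P \lor S \lor \lnot Q) \land (\lnot P \lor \lnot P \lor \lnot T \lor \lnot Q) \land (\lnot P \lor \lnot P \lor Q \lor \lnot S \lor T)
≡ (\lnot P \lor S \lor \lnot Q) \land (\lnot P \lor \lnot T \lor \lnot Q) \land (\lnot P \lor Q \lor \lnot S \lor T)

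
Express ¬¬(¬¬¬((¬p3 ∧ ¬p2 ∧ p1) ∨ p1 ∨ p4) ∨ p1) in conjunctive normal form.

¬¬(¬¬¬((¬p3 ∧ ¬p2 ∧ p1) ∨ p1 ∨ p4) ∨ p1)
≡ ¬¬¬((¬p3 ∧ ¬p2 ∧ p1) ∨ p1 ∨ p4) ∨ p1   (double negation)
≡ ¬((¬p3 ∧ ¬p2 ∧ p1) ∨ p1 ∨ p4) ∨ p1   (double negation)
≡ (¬(¬p3 ∧ ¬p2 ∧ p1) ∧ ¬p1 ∧ ¬p4) ∨ p1   (De Morgan)
≡ ((¬¬p3 ∨ ¬¬p2 ∨ ¬p1) ∧ ¬p1 ∧ ¬p4) ∨ p1   (De Morgan)
≡ ((p3 ∨ ¬¬p2 ∨ ¬p1) ∧ ¬p1 ∧ ¬p4) ∨ p1   (double negation)
≡ ((p3 ∨ p2 ∨ ¬p1) ∧ ¬p1 ∧ ¬p4) ∨ p1   (double negation)
≡ (p3 ∨ p2 ∨ ¬p1 ∨ p1) ∧ (¬p1 ∨ p1) ∧ (¬p4 ∨ p1)   (distribute ∨ over ∧)
≡ ¬p4 ∨ p1   (simplify)

¬p4 ∨ p1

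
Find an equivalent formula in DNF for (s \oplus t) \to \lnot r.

(\lnot s \land \lnot t) \lor (t \land s) \lor \lnot r

(s \oplus t) \to \lnot r
≡ \lnot (s \oplus t) \lor \lnot r   — eliminate \to
≡ \lnot ((s \land \lnot t) \lor (\lnot s \land t)) \lor \lnot r   — expand \oplus
≡ (\lnot (s \land \lnot t) \land \lnot (\lnot s \land t)) \lor \lnot r   — De Morgan
≡ ((\lnot s \lor \lnot \lnot t) \land \lnot (\lnot s \land t)) \lor \lnot r   — De Morgan
≡ ((\lnot s \lor t) \land \lnot (\lnot s \land t)) \lor \lnot r   — double negation
≡ ((\lnot s \lor t) \land (\lnot \lnot s \lor \lnot t)) \lor \lnot r   — De Morgan
≡ ((\lnot s \lor t) \land (s \lor \lnot t)) \lor \lnot r   — double negation
≡ (\lnot s \land s) \lor (\lnot s \land \lnot t) \lor (t \land s) \lor (t \land \lnot t) \lor \lnot r   — distribute \land over \lor
≡ (\lnot s \land \lnot t) \lor (t \land s) \lor \lnot r   — simplify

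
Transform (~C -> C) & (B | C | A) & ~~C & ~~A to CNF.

C & A

(~C -> C) & (B | C | A) & ~~C & ~~A
⇔ (~~C | C) & (B | C | A) & ~~C & ~~A   (eliminate ->)
⇔ (C | C) & (B | C | A) & ~~C & ~~A   (double negation)
⇔ (C | C) & (B | C | A) & C & ~~A   (double negation)
⇔ (C | C) & (B | C | A) & C & A   (double negation)
⇔ C & A   (simplify)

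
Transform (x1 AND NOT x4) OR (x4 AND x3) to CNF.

(x1 OR x4) AND (x1 OR x3) AND (NOT x4 OR x3)

(x1 AND NOT x4) OR (x4 AND x3)
≡ (x1 OR x4) AND (x1 OR x3) AND (NOT x4 OR x4) AND (NOT x4 OR x3)   (distribute OR over AND)
≡ (x1 OR x4) AND (x1 OR x3) AND (NOT x4 OR x3)   (simplify)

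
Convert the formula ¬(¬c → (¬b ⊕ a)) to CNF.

¬c ∧ (b ∨ a) ∧ (¬a ∨ ¬b)

¬(¬c → (¬b ⊕ a))
= ¬(¬¬c ∨ (¬b ⊕ a))   [eliminate →]
= ¬(¬¬c ∨ ((¬b ∨ a) ∧ ¬(¬b ∧ a)))   [expand ⊕]
= ¬¬¬c ∧ ¬((¬b ∨ a) ∧ ¬(¬b ∧ a))   [De Morgan]
= ¬c ∧ ¬((¬b ∨ a) ∧ ¬(¬b ∧ a))   [double negation]
= ¬c ∧ (¬(¬b ∨ a) ∨ ¬¬(¬b ∧ a))   [De Morgan]
= ¬c ∧ ((¬¬b ∧ ¬a) ∨ ¬¬(¬b ∧ a))   [De Morgan]
= ¬c ∧ ((b ∧ ¬a) ∨ ¬¬(¬b ∧ a))   [double negation]
= ¬c ∧ ((b ∧ ¬a) ∨ (¬b ∧ a))   [double negation]
= ¬c ∧ (b ∨ ¬b) ∧ (b ∨ a) ∧ (¬a ∨ ¬b) ∧ (¬a ∨ a)   [distribute ∨ over ∧]
= ¬c ∧ (b ∨ a) ∧ (¬a ∨ ¬b)   [simplify]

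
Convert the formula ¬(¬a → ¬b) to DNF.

¬(¬a → ¬b)
⇔ ¬(¬¬a ∨ ¬b)   [eliminate →]
⇔ ¬¬¬a ∧ ¬¬b   [De Morgan]
⇔ ¬a ∧ ¬¬b   [double negation]
⇔ ¬a ∧ b   [double negation]

¬a ∧ b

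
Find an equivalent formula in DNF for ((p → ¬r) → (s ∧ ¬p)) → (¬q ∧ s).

(¬p ∧ ¬s) ∨ (¬r ∧ ¬s) ∨ (¬r ∧ p) ∨ (¬q ∧ s)

((p → ¬r) → (s ∧ ¬p)) → (¬q ∧ s)
= ¬((p → ¬r) → (s ∧ ¬p)) ∨ (¬q ∧ s)   [eliminate →]
= ¬(¬(p → ¬r) ∨ (s ∧ ¬p)) ∨ (¬q ∧ s)   [eliminate →]
= ¬(¬(¬p ∨ ¬r) ∨ (s ∧ ¬p)) ∨ (¬q ∧ s)   [eliminate →]
= (¬¬(¬p ∨ ¬r) ∧ ¬(s ∧ ¬p)) ∨ (¬q ∧ s)   [De Morgan]
= ((¬p ∨ ¬r) ∧ ¬(s ∧ ¬p)) ∨ (¬q ∧ s)   [double negation]
= ((¬p ∨ ¬r) ∧ (¬s ∨ ¬¬p)) ∨ (¬q ∧ s)   [De Morgan]
= ((¬p ∨ ¬r) ∧ (¬s ∨ p)) ∨ (¬q ∧ s)   [double negation]
= (¬p ∧ ¬s) ∨ (¬p ∧ p) ∨ (¬r ∧ ¬s) ∨ (¬r ∧ p) ∨ (¬q ∧ s)   [distribute ∧ over ∨]
= (¬p ∧ ¬s) ∨ (¬r ∧ ¬s) ∨ (¬r ∧ p) ∨ (¬q ∧ s)   [simplify]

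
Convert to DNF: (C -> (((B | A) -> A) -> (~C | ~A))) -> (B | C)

(C -> (((B | A) -> A) -> (~C | ~A))) -> (B | C)
≡ ~(C -> (((B | A) -> A) -> (~C | ~A))) | B | C   — eliminate ->
≡ ~(~C | (((B | A) -> A) -> (~C | ~A))) | B | C   — eliminate ->
≡ ~(~C | ~((B | A) -> A) | ~C | ~A) | B | C   — eliminate ->
≡ ~(~C | ~(~(B | A) | A) | ~C | ~A) | B | C   — eliminate ->
≡ (~~C & ~~(~(B | A) | A) & ~~C & ~~A) | B | C   — De Morgan
≡ (C & ~~(~(B | A) | A) & ~~C & ~~A) | B | C   — double negation
≡ (C & (~(B | A) | A) & ~~C & ~~A) | B | C   — double negation
≡ (C & ((~B & ~A) | A) & ~~C & ~~A) | B | C   — De Morgan
≡ (C & ((~B & ~A) | A) & C & ~~A) | B | C   — double negation
≡ (C & ((~B & ~A) | A) & C & A) | B | C   — double negation
≡ (C & ~B & ~A & C & A) | (C & A & C & A) | B | C   — distribute & over |
≡ B | C   — simplify

B | C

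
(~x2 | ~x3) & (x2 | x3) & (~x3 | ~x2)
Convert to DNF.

(~x2 & x3) | (~x3 & x2)

(~x2 | ~x3) & (x2 | x3) & (~x3 | ~x2)
≡ (~x2 & x2 & ~x3) | (~x2 & x2 & ~x2) | (~x2 & x3 & ~x3) | (~x2 & x3 & ~x2) | (~x3 & x2 & ~x3) | (~x3 & x2 & ~x2) | (~x3 & x3 & ~x3) | (~x3 & x3 & ~x2)   (distribute & over |)
≡ (~x2 & x3) | (~x3 & x2)   (simplify)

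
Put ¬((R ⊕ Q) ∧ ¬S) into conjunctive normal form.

¬((R ⊕ Q) ∧ ¬S)
≡ ¬((R ∨ Q) ∧ ¬(R ∧ Q) ∧ ¬S)   [expand ⊕]
≡ ¬(R ∨ Q) ∨ ¬¬(R ∧ Q) ∨ ¬¬S   [De Morgan]
≡ (¬R ∧ ¬Q) ∨ ¬¬(R ∧ Q) ∨ ¬¬S   [De Morgan]
≡ (¬R ∧ ¬Q) ∨ (R ∧ Q) ∨ ¬¬S   [double negation]
≡ (¬R ∧ ¬Q) ∨ (R ∧ Q) ∨ S   [double negation]
≡ (¬R ∨ R ∨ S) ∧ (¬R ∨ Q ∨ S) ∧ (¬Q ∨ R ∨ S) ∧ (¬Q ∨ Q ∨ S)   [distribute ∨ over ∧]
≡ (¬R ∨ Q ∨ S) ∧ (¬Q ∨ R ∨ S)   [simplify]

(¬R ∨ Q ∨ S) ∧ (¬Q ∨ R ∨ S)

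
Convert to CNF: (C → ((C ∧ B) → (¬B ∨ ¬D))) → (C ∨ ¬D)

C ∨ ¬D

(C → ((C ∧ B) → (¬B ∨ ¬D))) → (C ∨ ¬D)
≡ ¬(C → ((C ∧ B) → (¬B ∨ ¬D))) ∨ C ∨ ¬D   (eliminate →)
≡ ¬(¬C ∨ ((C ∧ B) → (¬B ∨ ¬D))) ∨ C ∨ ¬D   (eliminate →)
≡ ¬(¬C ∨ ¬(C ∧ B) ∨ ¬B ∨ ¬D) ∨ C ∨ ¬D   (eliminate →)
≡ (¬¬C ∧ ¬¬(C ∧ B) ∧ ¬¬B ∧ ¬¬D) ∨ C ∨ ¬D   (De Morgan)
≡ (C ∧ ¬¬(C ∧ B) ∧ ¬¬B ∧ ¬¬D) ∨ C ∨ ¬D   (double negation)
≡ (C ∧ C ∧ B ∧ ¬¬B ∧ ¬¬D) ∨ C ∨ ¬D   (double negation)
≡ (C ∧ C ∧ B ∧ B ∧ ¬¬D) ∨ C ∨ ¬D   (double negation)
≡ (C ∧ C ∧ B ∧ B ∧ D) ∨ C ∨ ¬D   (double negation)
≡ (C ∨ C ∨ ¬D) ∧ (C ∨ C ∨ ¬D) ∧ (B ∨ C ∨ ¬D) ∧ (B ∨ C ∨ ¬D) ∧ (D ∨ C ∨ ¬D)   (distribute ∨ over ∧)
≡ C ∨ ¬D   (simplify)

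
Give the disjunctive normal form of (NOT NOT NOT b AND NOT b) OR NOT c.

NOT b OR NOT c

(NOT NOT NOT b AND NOT b) OR NOT c
⇔ (NOT b AND NOT b) OR NOT c   [double negation]
⇔ NOT b OR NOT c   [simplify]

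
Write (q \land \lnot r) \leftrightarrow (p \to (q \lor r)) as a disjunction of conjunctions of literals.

(\lnot q \land p \land \lnot r) \lor (q \land \lnot r)

(q \land \lnot r) \leftrightarrow (p \to (q \lor r))
≡ ((q \land \lnot r) \to (p \to (q \lor r))) \land ((p \to (q \lor r)) \to (q \land \lnot r))   [eliminate \leftrightarrow]
≡ (\lnot (q \land \lnot r) \lor (p \to (q \lor r))) \land ((p \to (q \lor r)) \to (q \land \lnot r))   [eliminate \to]
≡ (\lnot (q \land \lnot r) \lor \lnot p \lor q \lor r) \land ((p \to (q \lor r)) \to (q \land \lnot r))   [eliminate \to]
≡ (\lnot (q \land \lnot r) \lor \lnot p \lor q \lor r) \land (\lnot (p \to (q \lor r)) \lor (q \land \lnot r))   [eliminate \to]
≡ (\lnot (q \land \lnot r) \lor \lnot p \lor q \lor r) \land (\lnot (\lnot p \lor q \lor r) \lor (q \land \lnot r))   [eliminate \to]
≡ (\lnot q \lor \lnot \lnot r \lor \lnot p \lor q \lor r) \land (\lnot (\lnot p \lor q \lor r) \lor (q \land \lnot r))   [De Morgan]
≡ (\lnot q \lor r \lor \lnot p \lor q \lor r) \land (\lnot (\lnot p \lor q \lor r) \lor (q \land \lnot r))   [double negation]
≡ (\lnot q \lor r \lor \lnot p \lor q \lor r) \land ((\lnot \lnot p \land \lnot q \land \lnot r) \lor (q \land \lnot r))   [De Morgan]
≡ (\lnot q \lor r \lor \lnot p \lor q \lor r) \land ((p \land \lnot q \land \lnot r) \lor (q \land \lnot r))   [double negation]
≡ (\lnot q \land p \land \lnot q \land \lnot r) \lor (\lnot q \land q \land \lnot r) \lor (r \land p \land \lnot q \land \lnot r) \lor (r \land q \land \lnot r) \lor (\lnot p \land p \land \lnot q \land \lnot r) \lor (\lnot p \land q \land \lnot r) \lor (q \land p \land \lnot q \land \lnot r) \lor (q \land q \land \lnot r) \lor (r \land p \land \lnot q \land \lnot r) \lor (r \land q \land \lnot r)   [distribute \land over \lor]
≡ (\lnot q \land p \land \lnot r) \lor (q \land \lnot r)   [simplify]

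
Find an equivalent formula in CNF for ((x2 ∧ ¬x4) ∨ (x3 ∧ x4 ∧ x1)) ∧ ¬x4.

((x2 ∧ ¬x4) ∨ (x3 ∧ x4 ∧ x1)) ∧ ¬x4
≡ (x2 ∨ x3) ∧ (x2 ∨ x4) ∧ (x2 ∨ x1) ∧ (¬x4 ∨ x3) ∧ (¬x4 ∨ x4) ∧ (¬x4 ∨ x1) ∧ ¬x4   [distribute ∨ over ∧]
≡ (x2 ∨ x3) ∧ (x2 ∨ x4) ∧ (x2 ∨ x1) ∧ ¬x4   [simplify]

(x2 ∨ x3) ∧ (x2 ∨ x4) ∧ (x2 ∨ x1) ∧ ¬x4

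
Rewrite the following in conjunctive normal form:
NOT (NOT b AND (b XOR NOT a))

NOT (NOT b AND (b XOR NOT a))
≡ NOT (NOT b AND (b OR NOT a) AND NOT (b AND NOT a))   — expand XOR
≡ NOT NOT b OR NOT (b OR NOT a) OR NOT NOT (b AND NOT a)   — De Morgan
≡ b OR NOT (b OR NOT a) OR NOT NOT (b AND NOT a)   — double negation
≡ b OR (NOT b AND NOT NOT a) OR NOT NOT (b AND NOT a)   — De Morgan
≡ b OR (NOT b AND a) OR NOT NOT (b AND NOT a)   — double negation
≡ b OR (NOT b AND a) OR (b AND NOT a)   — double negation
≡ (b OR NOT b OR b) AND (b OR NOT b OR NOT a) AND (b OR a OR b) AND (b OR a OR NOT a)   — distribute OR over AND
≡ b OR a   — simplify

b OR a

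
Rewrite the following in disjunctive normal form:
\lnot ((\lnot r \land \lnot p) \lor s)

(r \land \lnot s) \lor (p \land \lnot s)

\lnot ((\lnot r \land \lnot p) \lor s)
≡ \lnot (\lnot r \land \lnot p) \land \lnot s   [De Morgan]
≡ (\lnot \lnot r \lor \lnot \lnot p) \land \lnot s   [De Morgan]
≡ (r \lor \lnot \lnot p) \land \lnot s   [double negation]
≡ (r \lor p) \land \lnot s   [double negation]
≡ (r \land \lnot s) \lor (p \land \lnot s)   [distribute \land over \lor]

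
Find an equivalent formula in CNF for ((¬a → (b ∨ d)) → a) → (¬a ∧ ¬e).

(a ∨ b ∨ d ∨ ¬e) ∧ ¬a

((¬a → (b ∨ d)) → a) → (¬a ∧ ¬e)
= ¬((¬a → (b ∨ d)) → a) ∨ (¬a ∧ ¬e)   (eliminate →)
= ¬(¬(¬a → (b ∨ d)) ∨ a) ∨ (¬a ∧ ¬e)   (eliminate →)
= ¬(¬(¬¬a ∨ b ∨ d) ∨ a) ∨ (¬a ∧ ¬e)   (eliminate →)
= (¬¬(¬¬a ∨ b ∨ d) ∧ ¬a) ∨ (¬a ∧ ¬e)   (De Morgan)
= ((¬¬a ∨ b ∨ d) ∧ ¬a) ∨ (¬a ∧ ¬e)   (double negation)
= ((a ∨ b ∨ d) ∧ ¬a) ∨ (¬a ∧ ¬e)   (double negation)
= (a ∨ b ∨ d ∨ ¬a) ∧ (a ∨ b ∨ d ∨ ¬e) ∧ (¬a ∨ ¬a) ∧ (¬a ∨ ¬e)   (distribute ∨ over ∧)
= (a ∨ b ∨ d ∨ ¬e) ∧ ¬a   (simplify)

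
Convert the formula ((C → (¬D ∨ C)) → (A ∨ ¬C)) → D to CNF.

((C → (¬D ∨ C)) → (A ∨ ¬C)) → D
≡ ¬((C → (¬D ∨ C)) → (A ∨ ¬C)) ∨ D   — eliminate →
≡ ¬(¬(C → (¬D ∨ C)) ∨ A ∨ ¬C) ∨ D   — eliminate →
≡ ¬(¬(¬C ∨ ¬D ∨ C) ∨ A ∨ ¬C) ∨ D   — eliminate →
≡ (¬¬(¬C ∨ ¬D ∨ C) ∧ ¬A ∧ ¬¬C) ∨ D   — De Morgan
≡ ((¬C ∨ ¬D ∨ C) ∧ ¬A ∧ ¬¬C) ∨ D   — double negation
≡ ((¬C ∨ ¬D ∨ C) ∧ ¬A ∧ C) ∨ D   — double negation
≡ (¬C ∨ ¬D ∨ C ∨ D) ∧ (¬A ∨ D) ∧ (C ∨ D)   — distribute ∨ over ∧
≡ (¬A ∨ D) ∧ (C ∨ D)   — simplify

(¬A ∨ D) ∧ (C ∨ D)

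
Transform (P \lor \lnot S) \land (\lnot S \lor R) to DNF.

(P \land R) \lor \lnot S

(P \lor \lnot S) \land (\lnot S \lor R)
≡ (P \land \lnot S) \lor (P \land R) \lor (\lnot S \land \lnot S) \lor (\lnot S \land R)
≡ (P \land R) \lor \lnot S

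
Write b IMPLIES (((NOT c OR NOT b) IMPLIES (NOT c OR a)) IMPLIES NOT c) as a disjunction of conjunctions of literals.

b IMPLIES (((NOT c OR NOT b) IMPLIES (NOT c OR a)) IMPLIES NOT c)
= NOT b OR (((NOT c OR NOT b) IMPLIES (NOT c OR a)) IMPLIES NOT c)   [eliminate IMPLIES]
= NOT b OR NOT ((NOT c OR NOT b) IMPLIES (NOT c OR a)) OR NOT c   [eliminate IMPLIES]
= NOT b OR NOT (NOT (NOT c OR NOT b) OR NOT c OR a) OR NOT c   [eliminate IMPLIES]
= NOT b OR (NOT NOT (NOT c OR NOT b) AND NOT NOT c AND NOT a) OR NOT c   [De Morgan]
= NOT b OR ((NOT c OR NOT b) AND NOT NOT c AND NOT a) OR NOT c   [double negation]
= NOT b OR ((NOT c OR NOT b) AND c AND NOT a) OR NOT c   [double negation]
= NOT b OR (NOT c AND c AND NOT a) OR (NOT b AND c AND NOT a) OR NOT c   [distribute AND over OR]
= NOT b OR NOT c   [simplify]

NOT b OR NOT c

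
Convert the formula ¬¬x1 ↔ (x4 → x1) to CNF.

¬¬x1 ↔ (x4 → x1)
= (¬¬x1 → (x4 → x1)) ∧ ((x4 → x1) → ¬¬x1)   — eliminate ↔
= (¬¬¬x1 ∨ (x4 → x1)) ∧ ((x4 → x1) → ¬¬x1)   — eliminate →
= (¬¬¬x1 ∨ ¬x4 ∨ x1) ∧ ((x4 → x1) → ¬¬x1)   — eliminate →
= (¬¬¬x1 ∨ ¬x4 ∨ x1) ∧ (¬(x4 → x1) ∨ ¬¬x1)   — eliminate →
= (¬¬¬x1 ∨ ¬x4 ∨ x1) ∧ (¬(¬x4 ∨ x1) ∨ ¬¬x1)   — eliminate →
= (¬x1 ∨ ¬x4 ∨ x1) ∧ (¬(¬x4 ∨ x1) ∨ ¬¬x1)   — double negation
= (¬x1 ∨ ¬x4 ∨ x1) ∧ ((¬¬x4 ∧ ¬x1) ∨ ¬¬x1)   — De Morgan
= (¬x1 ∨ ¬x4 ∨ x1) ∧ ((x4 ∧ ¬x1) ∨ ¬¬x1)   — double negation
= (¬x1 ∨ ¬x4 ∨ x1) ∧ ((x4 ∧ ¬x1) ∨ x1)   — double negation
= (¬x1 ∨ ¬x4 ∨ x1) ∧ (x4 ∨ x1) ∧ (¬x1 ∨ x1)   — distribute ∨ over ∧
= x4 ∨ x1   — simplify

x4 ∨ x1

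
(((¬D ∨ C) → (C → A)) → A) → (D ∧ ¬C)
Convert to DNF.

(¬C ∧ ¬A) ∨ (D ∧ ¬C)

(((¬D ∨ C) → (C → A)) → A) → (D ∧ ¬C)
≡ ¬(((¬D ∨ C) → (C → A)) → A) ∨ (D ∧ ¬C)   [eliminate →]
≡ ¬(¬((¬D ∨ C) → (C → A)) ∨ A) ∨ (D ∧ ¬C)   [eliminate →]
≡ ¬(¬(¬(¬D ∨ C) ∨ (C → A)) ∨ A) ∨ (D ∧ ¬C)   [eliminate →]
≡ ¬(¬(¬(¬D ∨ C) ∨ ¬C ∨ A) ∨ A) ∨ (D ∧ ¬C)   [eliminate →]
≡ (¬¬(¬(¬D ∨ C) ∨ ¬C ∨ A) ∧ ¬A) ∨ (D ∧ ¬C)   [De Morgan]
≡ ((¬(¬D ∨ C) ∨ ¬C ∨ A) ∧ ¬A) ∨ (D ∧ ¬C)   [double negation]
≡ (((¬¬D ∧ ¬C) ∨ ¬C ∨ A) ∧ ¬A) ∨ (D ∧ ¬C)   [De Morgan]
≡ (((D ∧ ¬C) ∨ ¬C ∨ A) ∧ ¬A) ∨ (D ∧ ¬C)   [double negation]
≡ (D ∧ ¬C ∧ ¬A) ∨ (¬C ∧ ¬A) ∨ (A ∧ ¬A) ∨ (D ∧ ¬C)   [distribute ∧ over ∨]
≡ (¬C ∧ ¬A) ∨ (D ∧ ¬C)   [simplify]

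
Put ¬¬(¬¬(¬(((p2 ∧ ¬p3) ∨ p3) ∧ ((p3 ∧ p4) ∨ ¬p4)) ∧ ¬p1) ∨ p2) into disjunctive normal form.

(¬p2 ∧ ¬p3 ∧ ¬p1) ∨ (¬p3 ∧ p4 ∧ ¬p1) ∨ p2

¬¬(¬¬(¬(((p2 ∧ ¬p3) ∨ p3) ∧ ((p3 ∧ p4) ∨ ¬p4)) ∧ ¬p1) ∨ p2)
= ¬¬(¬(((p2 ∧ ¬p3) ∨ p3) ∧ ((p3 ∧ p4) ∨ ¬p4)) ∧ ¬p1) ∨ p2   [double negation]
= (¬(((p2 ∧ ¬p3) ∨ p3) ∧ ((p3 ∧ p4) ∨ ¬p4)) ∧ ¬p1) ∨ p2   [double negation]
= ((¬((p2 ∧ ¬p3) ∨ p3) ∨ ¬((p3 ∧ p4) ∨ ¬p4)) ∧ ¬p1) ∨ p2   [De Morgan]
= (((¬(p2 ∧ ¬p3) ∧ ¬p3) ∨ ¬((p3 ∧ p4) ∨ ¬p4)) ∧ ¬p1) ∨ p2   [De Morgan]
= ((((¬p2 ∨ ¬¬p3) ∧ ¬p3) ∨ ¬((p3 ∧ p4) ∨ ¬p4)) ∧ ¬p1) ∨ p2   [De Morgan]
= ((((¬p2 ∨ p3) ∧ ¬p3) ∨ ¬((p3 ∧ p4) ∨ ¬p4)) ∧ ¬p1) ∨ p2   [double negation]
= ((((¬p2 ∨ p3) ∧ ¬p3) ∨ (¬(p3 ∧ p4) ∧ ¬¬p4)) ∧ ¬p1) ∨ p2   [De Morgan]
= ((((¬p2 ∨ p3) ∧ ¬p3) ∨ ((¬p3 ∨ ¬p4) ∧ ¬¬p4)) ∧ ¬p1) ∨ p2   [De Morgan]
= ((((¬p2 ∨ p3) ∧ ¬p3) ∨ ((¬p3 ∨ ¬p4) ∧ p4)) ∧ ¬p1) ∨ p2   [double negation]
= (¬p2 ∧ ¬p3 ∧ ¬p1) ∨ (p3 ∧ ¬p3 ∧ ¬p1) ∨ (¬p3 ∧ p4 ∧ ¬p1) ∨ (¬p4 ∧ p4 ∧ ¬p1) ∨ p2   [distribute ∧ over ∨]
= (¬p2 ∧ ¬p3 ∧ ¬p1) ∨ (¬p3 ∧ p4 ∧ ¬p1) ∨ p2   [simplify]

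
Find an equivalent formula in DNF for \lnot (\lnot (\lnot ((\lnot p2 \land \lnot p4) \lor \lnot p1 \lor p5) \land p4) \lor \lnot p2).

p2 \land p1 \land \lnot p5 \land p4

\lnot (\lnot (\lnot ((\lnot p2 \land \lnot p4) \lor \lnot p1 \lor p5) \land p4) \lor \lnot p2)
≡ \lnot \lnot (\lnot ((\lnot p2 \land \lnot p4) \lor \lnot p1 \lor p5) \land p4) \land \lnot \lnot p2
≡ \lnot ((\lnot p2 \land \lnot p4) \lor \lnot p1 \lor p5) \land p4 \land \lnot \lnot p2
≡ \lnot (\lnot p2 \land \lnot p4) \land \lnot \lnot p1 \land \lnot p5 \land p4 \land \lnot \lnot p2
≡ (\lnot \lnot p2 \lor \lnot \lnot p4) \land \lnot \lnot p1 \land \lnot p5 \land p4 \land \lnot \lnot p2
≡ (p2 \lor \lnot \lnot p4) \land \lnot \lnot p1 \land \lnot p5 \land p4 \land \lnot \lnot p2
≡ (p2 \lor p4) \land \lnot \lnot p1 \land \lnot p5 \land p4 \land \lnot \lnot p2
≡ (p2 \lor p4) \land p1 \land \lnot p5 \land p4 \land \lnot \lnot p2
≡ (p2 \lor p4) \land p1 \land \lnot p5 \land p4 \land p2
≡ (p2 \land p1 \land \lnot p5 \land p4 \land p2) \lor (p4 \land p1 \land \lnot p5 \land p4 \land p2)
≡ p2 \land p1 \land \lnot p5 \land p4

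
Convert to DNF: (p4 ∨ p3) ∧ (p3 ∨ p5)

(p4 ∨ p3) ∧ (p3 ∨ p5)
= (p4 ∧ p3) ∨ (p4 ∧ p5) ∨ (p3 ∧ p3) ∨ (p3 ∧ p5)   (distribute ∧ over ∨)
= (p4 ∧ p5) ∨ p3   (simplify)

(p4 ∧ p5) ∨ p3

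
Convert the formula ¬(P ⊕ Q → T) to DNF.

¬(P ⊕ Q → T)
⇔ ¬(¬(P ⊕ Q) ∨ T)   — eliminate →
⇔ ¬(¬(P ∧ ¬Q ∨ ¬P ∧ Q) ∨ T)   — expand ⊕
⇔ ¬¬(P ∧ ¬Q ∨ ¬P ∧ Q) ∧ ¬T   — De Morgan
⇔ (P ∧ ¬Q ∨ ¬P ∧ Q) ∧ ¬T   — double negation
⇔ P ∧ ¬Q ∧ ¬T ∨ ¬P ∧ Q ∧ ¬T   — distribute ∧ over ∨

P ∧ ¬Q ∧ ¬T ∨ ¬P ∧ Q ∧ ¬T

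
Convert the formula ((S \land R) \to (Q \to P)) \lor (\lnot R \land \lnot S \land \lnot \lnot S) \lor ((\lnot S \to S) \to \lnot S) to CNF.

\lnot S \lor \lnot R \lor \lnot Q \lor P

((S \land R) \to (Q \to P)) \lor (\lnot R \land \lnot S \land \lnot \lnot S) \lor ((\lnot S \to S) \to \lnot S)
= \lnot (S \land R) \lor (Q \to P) \lor (\lnot R \land \lnot S \land \lnot \lnot S) \lor ((\lnot S \to S) \to \lnot S)   [eliminate \to]
= \lnot (S \land R) \lor \lnot Q \lor P \lor (\lnot R \land \lnot S \land \lnot \lnot S) \lor ((\lnot S \to S) \to \lnot S)   [eliminate \to]
= \lnot (S \land R) \lor \lnot Q \lor P \lor (\lnot R \land \lnot S \land \lnot \lnot S) \lor \lnot (\lnot S \to S) \lor \lnot S   [eliminate \to]
= \lnot (S \land R) \lor \lnot Q \lor P \lor (\lnot R \land \lnot S \land \lnot \lnot S) \lor \lnot (\lnot \lnot S \lor S) \lor \lnot S   [eliminate \to]
= \lnot S \lor \lnot R \lor \lnot Q \lor P \lor (\lnot R \land \lnot S \land \lnot \lnot S) \lor \lnot (\lnot \lnot S \lor S) \lor \lnot S   [De Morgan]
= \lnot S \lor \lnot R \lor \lnot Q \lor P \lor (\lnot R \land \lnot S \land S) \lor \lnot (\lnot \lnot S \lor S) \lor \lnot S   [double negation]
= \lnot S \lor \lnot R \lor \lnot Q \lor P \lor (\lnot R \land \lnot S \land S) \lor (\lnot \lnot \lnot S \land \lnot S) \lor \lnot S   [De Morgan]
= \lnot S \lor \lnot R \lor \lnot Q \lor P \lor (\lnot R \land \lnot S \land S) \lor (\lnot S \land \lnot S) \lor \lnot S   [double negation]
= (\lnot S \lor \lnot R \lor \lnot Q \lor P \lor \lnot R \lor \lnot S \lor \lnot S) \land (\lnot S \lor \lnot R \lor \lnot Q \lor P \lor \lnot R \lor \lnot S \lor \lnot S) \land (\lnot S \lor \lnot R \lor \lnot Q \lor P \lor \lnot S \lor \lnot S \lor \lnot S) \land (\lnot S \lor \lnot R \lor \lnot Q \lor P \lor \lnot S \lor \lnot S \lor \lnot S) \land (\lnot S \lor \lnot R \lor \lnot Q \lor P \lor S \lor \lnot S \lor \lnot S) \land (\lnot S \lor \lnot R \lor \lnot Q \lor P \lor S \lor \lnot S \lor \lnot S)   [distribute \lor over \land]
= \lnot S \lor \lnot R \lor \lnot Q \lor P   [simplify]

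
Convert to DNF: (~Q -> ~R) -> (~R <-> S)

(~Q -> ~R) -> (~R <-> S)
≡ ~(~Q -> ~R) | (~R <-> S)   (eliminate ->)
≡ ~(~~Q | ~R) | (~R <-> S)   (eliminate ->)
≡ ~(~~Q | ~R) | ((~R -> S) & (S -> ~R))   (eliminate <->)
≡ ~(~~Q | ~R) | ((~~R | S) & (S -> ~R))   (eliminate ->)
≡ ~(~~Q | ~R) | ((~~R | S) & (~S | ~R))   (eliminate ->)
≡ (~~~Q & ~~R) | ((~~R | S) & (~S | ~R))   (De Morgan)
≡ (~Q & ~~R) | ((~~R | S) & (~S | ~R))   (double negation)
≡ (~Q & R) | ((~~R | S) & (~S | ~R))   (double negation)
≡ (~Q & R) | ((R | S) & (~S | ~R))   (double negation)
≡ (~Q & R) | (R & ~S) | (R & ~R) | (S & ~S) | (S & ~R)   (distribute & over |)
≡ (~Q & R) | (R & ~S) | (S & ~R)   (simplify)

(~Q & R) | (R & ~S) | (S & ~R)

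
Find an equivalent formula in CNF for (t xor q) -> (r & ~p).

(~t | q | r) & (~t | q | ~p) & (~q | t | r) & (~q | t | ~p)

(t xor q) -> (r & ~p)
≡ ~(t xor q) | (r & ~p)   [eliminate ->]
≡ ~((t | q) & ~(t & q)) | (r & ~p)   [expand xor]
≡ ~(t | q) | ~~(t & q) | (r & ~p)   [De Morgan]
≡ (~t & ~q) | ~~(t & q) | (r & ~p)   [De Morgan]
≡ (~t & ~q) | (t & q) | (r & ~p)   [double negation]
≡ (~t | t | r) & (~t | t | ~p) & (~t | q | r) & (~t | q | ~p) & (~q | t | r) & (~q | t | ~p) & (~q | q | r) & (~q | q | ~p)   [distribute | over &]
≡ (~t | q | r) & (~t | q | ~p) & (~q | t | r) & (~q | t | ~p)   [simplify]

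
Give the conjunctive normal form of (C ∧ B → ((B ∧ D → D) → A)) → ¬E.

(C ∨ ¬E) ∧ (B ∨ ¬E) ∧ (¬A ∨ ¬E)

(C ∧ B → ((B ∧ D → D) → A)) → ¬E
= ¬(C ∧ B → ((B ∧ D → D) → A)) ∨ ¬E   [eliminate →]
= ¬(¬(C ∧ B) ∨ ((B ∧ D → D) → A)) ∨ ¬E   [eliminate →]
= ¬(¬(C ∧ B) ∨ ¬(B ∧ D → D) ∨ A) ∨ ¬E   [eliminate →]
= ¬(¬(C ∧ B) ∨ ¬(¬(B ∧ D) ∨ D) ∨ A) ∨ ¬E   [eliminate →]
= ¬¬(C ∧ B) ∧ ¬¬(¬(B ∧ D) ∨ D) ∧ ¬A ∨ ¬E   [De Morgan]
= C ∧ B ∧ ¬¬(¬(B ∧ D) ∨ D) ∧ ¬A ∨ ¬E   [double negation]
= C ∧ B ∧ (¬(B ∧ D) ∨ D) ∧ ¬A ∨ ¬E   [double negation]
= C ∧ B ∧ (¬B ∨ ¬D ∨ D) ∧ ¬A ∨ ¬E   [De Morgan]
= (C ∨ ¬E) ∧ (B ∨ ¬E) ∧ (¬B ∨ ¬D ∨ D ∨ ¬E) ∧ (¬A ∨ ¬E)   [distribute ∨ over ∧]
= (C ∨ ¬E) ∧ (B ∨ ¬E) ∧ (¬A ∨ ¬E)   [simplify]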